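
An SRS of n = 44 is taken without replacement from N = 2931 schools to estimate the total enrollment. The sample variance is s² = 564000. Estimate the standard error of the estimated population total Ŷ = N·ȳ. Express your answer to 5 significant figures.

329340

Var(Ŷ) = N²·Var(ȳ) = N²·(1 − n/N)·s²/n.
f = 44/2931 = 0.01501194; Var(ȳ) = 0.98498806·564000/44 = 12625.756.
Var(Ŷ) = 2931² · 12625.756 = 1.0846485 × 10^11.
SE(Ŷ) = √(1.0846485 × 10^11) = 329340.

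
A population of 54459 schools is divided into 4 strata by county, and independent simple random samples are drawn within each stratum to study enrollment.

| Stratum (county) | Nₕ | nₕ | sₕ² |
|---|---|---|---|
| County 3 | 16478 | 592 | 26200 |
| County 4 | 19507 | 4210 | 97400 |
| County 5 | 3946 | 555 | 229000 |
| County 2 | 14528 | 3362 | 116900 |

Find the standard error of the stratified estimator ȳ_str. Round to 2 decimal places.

3.16

Var(ȳ_str) = Σₕ Wₕ²(1 − fₕ)sₕ²/nₕ with Wₕ = Nₕ/N, N = 54459.
County 3: Wₕ = 0.30257625; term = 0.30257625²·(1 − 0.03592669)·26200/592 = 3.9062435.
County 4: Wₕ = 0.35819607; term = 0.35819607²·(1 − 0.21581996)·97400/4210 = 2.327739.
County 5: Wₕ = 0.07245818; term = 0.07245818²·(1 − 0.14064876)·229000/555 = 1.8616072.
County 2: Wₕ = 0.26676950; term = 0.26676950²·(1 − 0.23141520)·116900/3362 = 1.9018705.
Sum = 9.9974602.
SE = √(9.9974602) = 3.16.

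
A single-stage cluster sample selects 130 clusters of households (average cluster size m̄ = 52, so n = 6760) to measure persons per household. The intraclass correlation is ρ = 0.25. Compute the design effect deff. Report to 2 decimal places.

deff = 1 + (52 − 1)·0.25 = 1 + 12.75 = 13.75.

13.75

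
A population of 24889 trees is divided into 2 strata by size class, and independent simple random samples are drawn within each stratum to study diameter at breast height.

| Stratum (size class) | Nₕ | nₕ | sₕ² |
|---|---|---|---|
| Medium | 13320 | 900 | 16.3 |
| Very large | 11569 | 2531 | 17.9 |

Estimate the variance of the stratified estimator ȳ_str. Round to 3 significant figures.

0.00603

Var(ȳ_str) = Σₕ Wₕ²(1 − fₕ)sₕ²/nₕ with Wₕ = Nₕ/N, N = 24889.
Medium: Wₕ = 0.53517618; term = 0.53517618²·(1 − 0.06756757)·16.3/900 = 0.0048367765.
Very large: Wₕ = 0.46482382; term = 0.46482382²·(1 − 0.21877431)·17.9/2531 = 0.0011937521.
Sum = 0.0060305286.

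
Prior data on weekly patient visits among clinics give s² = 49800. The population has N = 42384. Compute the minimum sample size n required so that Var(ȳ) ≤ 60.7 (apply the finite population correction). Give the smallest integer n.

Without fpc, n₀ = s²/D = 49800/60.7 = 820.4283.
With fpc, (1 − n/N)·s²/n ≤ D requires n ≥ n₀/(1 + n₀/N) = 820.4283/(1 + 820.4283/42384) = 804.8488.
Rounding up, n = 805.

805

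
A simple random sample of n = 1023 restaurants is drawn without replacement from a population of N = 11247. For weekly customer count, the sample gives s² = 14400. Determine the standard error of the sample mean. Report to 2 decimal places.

3.58

Under SRS without replacement, Var(ȳ) = (1 − f)·s²/n with f = n/N = 1023/11247 = 0.09095759.
Var(ȳ) = (1 − 0.09095759)·14400/1023 = 0.90904241·14.076246 = 12.795905.
SE(ȳ) = √(12.795905) = 3.58.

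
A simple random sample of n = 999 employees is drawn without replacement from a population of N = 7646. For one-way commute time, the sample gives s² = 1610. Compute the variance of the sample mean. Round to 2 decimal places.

1.40

Under SRS without replacement, Var(ȳ) = (1 − f)·s²/n with f = n/N = 999/7646 = 0.13065655.
Var(ȳ) = (1 − 0.13065655)·1610/999 = 0.86934345·1.6116116 = 1.401044.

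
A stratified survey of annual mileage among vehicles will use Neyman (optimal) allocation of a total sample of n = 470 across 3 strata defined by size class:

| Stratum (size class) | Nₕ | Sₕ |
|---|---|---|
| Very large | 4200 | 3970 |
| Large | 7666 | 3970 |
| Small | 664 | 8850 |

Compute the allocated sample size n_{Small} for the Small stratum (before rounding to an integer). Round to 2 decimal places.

52.13

Neyman allocation: nₕ = n·NₕSₕ / Σⱼ NⱼSⱼ.
Σ NⱼSⱼ = 4200·3970 + 7666·3970 + 664·8850 = 5.298442 × 10^7.
n_{Small} = 470·664·8850 / (5.298442 × 10^7) = 52.13.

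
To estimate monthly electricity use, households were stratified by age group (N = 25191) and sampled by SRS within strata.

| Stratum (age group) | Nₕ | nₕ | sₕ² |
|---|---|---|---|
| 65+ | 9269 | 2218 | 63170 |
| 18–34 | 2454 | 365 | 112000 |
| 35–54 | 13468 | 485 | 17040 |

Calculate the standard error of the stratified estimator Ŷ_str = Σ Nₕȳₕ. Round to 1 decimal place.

97866.1

Var(Ŷ_str) = Σₕ Nₕ²(1 − fₕ)sₕ²/nₕ.
65+: 9269²·(1 − 2218/9269)·63170/2218 = 1.861371 × 10^9.
18–34: 2454²·(1 − 365/2454)·112000/365 = 1.5730342 × 10^9.
35–54: 13468²·(1 − 485/13468)·17040/485 = 6.1433607 × 10^9.
Sum = 9.5777659 × 10^9.
SE = √(9.5777659 × 10^9) = 97866.1.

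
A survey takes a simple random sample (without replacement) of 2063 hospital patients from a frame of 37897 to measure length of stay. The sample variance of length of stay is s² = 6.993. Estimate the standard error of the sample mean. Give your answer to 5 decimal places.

0.05661

Under SRS without replacement, Var(ȳ) = (1 − f)·s²/n with f = n/N = 2063/37897 = 0.05443703.
Var(ȳ) = (1 − 0.05443703)·6.993/2063 = 0.94556297·0.0033897237 = 0.0032051972.
SE(ȳ) = √(0.0032051972) = 0.05661.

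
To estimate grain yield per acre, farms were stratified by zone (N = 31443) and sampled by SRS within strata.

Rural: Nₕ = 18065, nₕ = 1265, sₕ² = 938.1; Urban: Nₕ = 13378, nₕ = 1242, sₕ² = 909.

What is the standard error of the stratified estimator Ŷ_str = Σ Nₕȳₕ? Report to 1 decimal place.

18544.3

Var(Ŷ_str) = Σₕ Nₕ²(1 − fₕ)sₕ²/nₕ.
Rural: 18065²·(1 − 1265/18065)·938.1/1265 = 2.2506391 × 10^8.
Urban: 13378²·(1 − 1242/13378)·909/1242 = 1.1882533 × 10^8.
Sum = 3.4388924 × 10^8.
SE = √(3.4388924 × 10^8) = 18544.3.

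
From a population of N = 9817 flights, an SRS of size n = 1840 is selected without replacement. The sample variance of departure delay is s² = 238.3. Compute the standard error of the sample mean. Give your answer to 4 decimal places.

Under SRS without replacement, Var(ȳ) = (1 − f)·s²/n with f = n/N = 1840/9817 = 0.18742997.
Var(ȳ) = (1 − 0.18742997)·238.3/1840 = 0.81257003·0.12951087 = 0.10523665.
SE(ȳ) = √(0.10523665) = 0.3244.

0.3244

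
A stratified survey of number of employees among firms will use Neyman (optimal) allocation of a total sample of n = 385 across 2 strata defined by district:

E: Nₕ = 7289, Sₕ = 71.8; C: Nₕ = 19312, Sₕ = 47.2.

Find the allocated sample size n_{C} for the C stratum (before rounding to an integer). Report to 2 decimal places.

Neyman allocation: nₕ = n·NₕSₕ / Σⱼ NⱼSⱼ.
Σ NⱼSⱼ = 7289·71.8 + 19312·47.2 = 1.4348766 × 10^6.
n_{C} = 385·19312·47.2 / (1.4348766 × 10^6) = 244.58.

244.58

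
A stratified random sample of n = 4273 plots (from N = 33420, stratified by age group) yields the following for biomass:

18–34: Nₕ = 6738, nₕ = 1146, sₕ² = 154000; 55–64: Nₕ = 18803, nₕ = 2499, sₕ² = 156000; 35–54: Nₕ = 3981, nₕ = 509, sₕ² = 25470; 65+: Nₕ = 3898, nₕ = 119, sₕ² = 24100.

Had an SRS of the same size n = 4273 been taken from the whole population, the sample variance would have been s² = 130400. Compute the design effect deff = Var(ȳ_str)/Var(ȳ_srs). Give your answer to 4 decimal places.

Var(ȳ_str) = Σ Wₕ²(1−fₕ)sₕ²/nₕ with Wₕ = Nₕ/33420:
  18–34: (6738/33420)²·(1−1146/6738)·154000/1146 = 4.5333722
  55–64: (18803/33420)²·(1−2499/18803)·156000/2499 = 17.134316
  35–54: (3981/33420)²·(1−509/3981)·25470/509 = 0.61925592
  65+: (3898/33420)²·(1−119/3898)·24100/119 = 2.6710125
  → Var(ȳ_str) = 24.957957.
Var(ȳ_srs) = (1 − 4273/33420)·130400/4273 = 26.615346.
deff = 24.957957 / 26.615346 = 0.9377.

0.9377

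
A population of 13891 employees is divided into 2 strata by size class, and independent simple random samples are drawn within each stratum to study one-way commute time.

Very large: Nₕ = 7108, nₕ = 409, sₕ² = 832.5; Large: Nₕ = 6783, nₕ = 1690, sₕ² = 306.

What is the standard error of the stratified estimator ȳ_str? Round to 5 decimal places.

0.73123

Var(ȳ_str) = Σₕ Wₕ²(1 − fₕ)sₕ²/nₕ with Wₕ = Nₕ/N, N = 13891.
Very large: Wₕ = 0.51169822; term = 0.51169822²·(1 − 0.05754080)·832.5/409 = 0.50228627.
Large: Wₕ = 0.48830178; term = 0.48830178²·(1 − 0.24915229)·306/1690 = 0.032416281.
Sum = 0.53470255.
SE = √(0.53470255) = 0.73123.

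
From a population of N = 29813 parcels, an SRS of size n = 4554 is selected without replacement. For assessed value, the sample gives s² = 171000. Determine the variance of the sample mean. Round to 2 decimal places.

31.81

Under SRS without replacement, Var(ȳ) = (1 − f)·s²/n with f = n/N = 4554/29813 = 0.15275216.
Var(ȳ) = (1 − 0.15275216)·171000/4554 = 0.84724784·37.549407 = 31.813654.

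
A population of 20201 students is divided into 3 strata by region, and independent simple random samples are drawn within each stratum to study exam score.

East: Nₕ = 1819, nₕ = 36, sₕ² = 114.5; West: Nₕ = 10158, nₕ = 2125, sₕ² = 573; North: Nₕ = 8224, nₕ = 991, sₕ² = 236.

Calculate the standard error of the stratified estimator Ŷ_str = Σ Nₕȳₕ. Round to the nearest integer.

6818

Var(Ŷ_str) = Σₕ Nₕ²(1 − fₕ)sₕ²/nₕ.
East: 1819²·(1 − 36/1819)·114.5/36 = 1.0315423 × 10^7.
West: 10158²·(1 − 2125/10158)·573/2125 = 2.2002988 × 10^7.
North: 8224²·(1 − 991/8224)·236/991 = 1.4165761 × 10^7.
Sum = 4.6484172 × 10^7.
SE = √(4.6484172 × 10^7) = 6818.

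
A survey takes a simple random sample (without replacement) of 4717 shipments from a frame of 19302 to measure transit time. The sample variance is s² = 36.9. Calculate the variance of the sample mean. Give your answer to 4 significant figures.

0.005911

Under SRS without replacement, Var(ȳ) = (1 − f)·s²/n with f = n/N = 4717/19302 = 0.24437882.
Var(ȳ) = (1 − 0.24437882)·36.9/4717 = 0.75562118·0.0078227687 = 0.0059110497.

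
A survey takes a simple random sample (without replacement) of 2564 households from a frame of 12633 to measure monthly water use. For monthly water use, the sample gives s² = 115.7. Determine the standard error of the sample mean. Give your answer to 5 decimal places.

0.18965

Under SRS without replacement, Var(ȳ) = (1 − f)·s²/n with f = n/N = 2564/12633 = 0.20296050.
Var(ȳ) = (1 − 0.20296050)·115.7/2564 = 0.79703950·0.045124805 = 0.035966252.
SE(ȳ) = √(0.035966252) = 0.18965.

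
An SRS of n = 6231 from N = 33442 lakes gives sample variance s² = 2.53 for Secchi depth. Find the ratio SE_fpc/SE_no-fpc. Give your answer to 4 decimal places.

f = n/N = 6231/33442 = 0.18632259.
SE_no-fpc = √(s²/n) = 0.020150294; SE_fpc = √((1−f)s²/n) = 0.018176385.
Ratio = √(1−f) = 0.90204069.

0.9020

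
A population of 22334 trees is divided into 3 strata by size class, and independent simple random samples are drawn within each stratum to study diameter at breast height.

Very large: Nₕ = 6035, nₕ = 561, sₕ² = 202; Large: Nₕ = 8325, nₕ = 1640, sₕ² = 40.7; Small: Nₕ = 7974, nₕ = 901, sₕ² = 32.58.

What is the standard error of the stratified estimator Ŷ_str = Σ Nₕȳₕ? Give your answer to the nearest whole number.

Var(Ŷ_str) = Σₕ Nₕ²(1 − fₕ)sₕ²/nₕ.
Very large: 6035²·(1 − 561/6035)·202/561 = 1.1895168 × 10^7.
Large: 8325²·(1 − 1640/8325)·40.7/1640 = 1.3811353 × 10^6.
Small: 7974²·(1 − 901/7974)·32.58/901 = 2.0394177 × 10^6.
Sum = 1.5315721 × 10^7.
SE = √(1.5315721 × 10^7) = 3914.

3914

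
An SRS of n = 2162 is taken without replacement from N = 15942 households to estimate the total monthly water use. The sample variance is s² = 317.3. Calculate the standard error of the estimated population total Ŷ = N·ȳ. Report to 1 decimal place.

5678.1

Var(Ŷ) = N²·Var(ȳ) = N²·(1 − n/N)·s²/n.
f = 2162/15942 = 0.13561661; Var(ȳ) = 0.86438339·317.3/2162 = 0.12685886.
Var(Ŷ) = 15942² · 0.12685886 = 3.2240845 × 10^7.
SE(Ŷ) = √(3.2240845 × 10^7) = 5678.1.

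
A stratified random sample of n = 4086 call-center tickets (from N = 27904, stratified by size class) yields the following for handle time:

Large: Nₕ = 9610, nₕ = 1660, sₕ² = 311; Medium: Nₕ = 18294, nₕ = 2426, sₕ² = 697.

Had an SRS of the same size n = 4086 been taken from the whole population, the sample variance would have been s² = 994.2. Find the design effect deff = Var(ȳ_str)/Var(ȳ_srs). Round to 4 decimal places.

0.6042

Var(ȳ_str) = Σ Wₕ²(1−fₕ)sₕ²/nₕ with Wₕ = Nₕ/27904:
  Large: (9610/27904)²·(1−1660/9610)·311/1660 = 0.018382725
  Medium: (18294/27904)²·(1−2426/18294)·697/2426 = 0.10711244
  → Var(ȳ_str) = 0.12549517.
Var(ȳ_srs) = (1 − 4086/27904)·994.2/4086 = 0.20768935.
deff = 0.12549517 / 0.20768935 = 0.6042.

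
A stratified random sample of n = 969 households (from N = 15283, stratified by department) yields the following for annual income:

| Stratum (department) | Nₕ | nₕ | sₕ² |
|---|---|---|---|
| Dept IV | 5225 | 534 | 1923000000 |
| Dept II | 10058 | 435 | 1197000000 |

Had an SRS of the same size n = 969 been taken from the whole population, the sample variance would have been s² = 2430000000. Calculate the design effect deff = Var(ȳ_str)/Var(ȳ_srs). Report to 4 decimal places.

Var(ȳ_str) = Σ Wₕ²(1−fₕ)sₕ²/nₕ with Wₕ = Nₕ/15283:
  Dept IV: (5225/15283)²·(1−534/5225)·1923000000/534 = 377896.2
  Dept II: (10058/15283)²·(1−435/10058)·1197000000/435 = 1.1402755 × 10^6
  → Var(ȳ_str) = 1.5181717 × 10^6.
Var(ȳ_srs) = (1 − 969/15283)·2430000000/969 = 2.3487397 × 10^6.
deff = (1.5181717 × 10^6) / (2.3487397 × 10^6) = 0.6464.

0.6464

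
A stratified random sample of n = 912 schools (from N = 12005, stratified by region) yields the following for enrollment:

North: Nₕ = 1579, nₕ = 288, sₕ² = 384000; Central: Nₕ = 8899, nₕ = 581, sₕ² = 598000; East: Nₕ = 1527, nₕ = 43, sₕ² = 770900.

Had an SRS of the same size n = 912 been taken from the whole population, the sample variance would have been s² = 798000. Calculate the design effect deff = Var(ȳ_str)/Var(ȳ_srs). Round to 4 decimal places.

1.0258

Var(ȳ_str) = Σ Wₕ²(1−fₕ)sₕ²/nₕ with Wₕ = Nₕ/12005:
  North: (1579/12005)²·(1−288/1579)·384000/288 = 18.859179
  Central: (8899/12005)²·(1−581/8899)·598000/581 = 528.641
  East: (1527/12005)²·(1−43/1527)·770900/43 = 281.88905
  → Var(ȳ_str) = 829.38923.
Var(ȳ_srs) = (1 − 912/12005)·798000/912 = 808.5277.
deff = 829.38923 / 808.5277 = 1.0258.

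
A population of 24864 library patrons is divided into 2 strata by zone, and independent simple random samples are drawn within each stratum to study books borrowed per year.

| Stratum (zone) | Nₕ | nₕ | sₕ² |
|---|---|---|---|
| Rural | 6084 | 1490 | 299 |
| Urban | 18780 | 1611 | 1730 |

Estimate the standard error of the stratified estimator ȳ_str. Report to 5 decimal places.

0.75442

Var(ȳ_str) = Σₕ Wₕ²(1 − fₕ)sₕ²/nₕ with Wₕ = Nₕ/N, N = 24864.
Rural: Wₕ = 0.24469112; term = 0.24469112²·(1 − 0.24490467)·299/1490 = 0.0090724195.
Urban: Wₕ = 0.75530888; term = 0.75530888²·(1 − 0.08578275)·1730/1611 = 0.56007883.
Sum = 0.56915125.
SE = √(0.56915125) = 0.75442.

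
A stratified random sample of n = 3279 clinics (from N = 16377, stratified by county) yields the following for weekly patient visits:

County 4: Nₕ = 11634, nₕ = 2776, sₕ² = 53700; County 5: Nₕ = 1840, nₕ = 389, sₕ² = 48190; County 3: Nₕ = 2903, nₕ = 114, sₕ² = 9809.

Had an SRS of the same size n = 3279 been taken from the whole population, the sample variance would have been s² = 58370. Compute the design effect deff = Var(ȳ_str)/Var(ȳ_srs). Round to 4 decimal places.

0.7911

Var(ȳ_str) = Σ Wₕ²(1−fₕ)sₕ²/nₕ with Wₕ = Nₕ/16377:
  County 4: (11634/16377)²·(1−2776/11634)·53700/2776 = 7.4327729
  County 5: (1840/16377)²·(1−389/1840)·48190/389 = 1.2331726
  County 3: (2903/16377)²·(1−114/2903)·9809/114 = 2.5974472
  → Var(ȳ_str) = 11.263393.
Var(ȳ_srs) = (1 − 3279/16377)·58370/3279 = 14.237014.
deff = 11.263393 / 14.237014 = 0.7911.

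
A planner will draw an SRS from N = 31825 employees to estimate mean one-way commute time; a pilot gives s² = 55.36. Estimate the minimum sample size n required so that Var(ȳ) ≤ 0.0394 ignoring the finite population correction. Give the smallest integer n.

Without fpc, n₀ = s²/D = 55.36/0.0394 = 1405.0761.
Rounding up, n = 1406.

1406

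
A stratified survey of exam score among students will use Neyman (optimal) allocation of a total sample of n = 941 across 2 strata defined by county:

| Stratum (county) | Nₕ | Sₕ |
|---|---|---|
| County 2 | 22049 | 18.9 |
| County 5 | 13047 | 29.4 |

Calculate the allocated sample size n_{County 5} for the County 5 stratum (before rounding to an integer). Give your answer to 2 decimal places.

Neyman allocation: nₕ = n·NₕSₕ / Σⱼ NⱼSⱼ.
Σ NⱼSⱼ = 22049·18.9 + 13047·29.4 = 800307.9.
n_{County 5} = 941·13047·29.4 / 800307.9 = 451.01.

451.01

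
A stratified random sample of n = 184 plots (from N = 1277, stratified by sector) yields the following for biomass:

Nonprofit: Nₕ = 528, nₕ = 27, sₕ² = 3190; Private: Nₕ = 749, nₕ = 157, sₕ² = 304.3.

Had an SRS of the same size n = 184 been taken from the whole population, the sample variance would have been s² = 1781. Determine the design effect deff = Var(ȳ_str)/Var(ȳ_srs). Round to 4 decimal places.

2.3770

Var(ȳ_str) = Σ Wₕ²(1−fₕ)sₕ²/nₕ with Wₕ = Nₕ/1277:
  Nonprofit: (528/1277)²·(1−27/528)·3190/27 = 19.165351
  Private: (749/1277)²·(1−157/749)·304.3/157 = 0.52701628
  → Var(ȳ_str) = 19.692367.
Var(ȳ_srs) = (1 − 184/1277)·1781/184 = 8.2846728.
deff = 19.692367 / 8.2846728 = 2.3770.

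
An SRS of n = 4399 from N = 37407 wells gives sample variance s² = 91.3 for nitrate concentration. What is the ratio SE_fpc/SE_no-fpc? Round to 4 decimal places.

f = n/N = 4399/37407 = 0.11759831.
SE_no-fpc = √(s²/n) = 0.14406497; SE_fpc = √((1−f)s²/n) = 0.13532922.
Ratio = √(1−f) = 0.93936238.

0.9394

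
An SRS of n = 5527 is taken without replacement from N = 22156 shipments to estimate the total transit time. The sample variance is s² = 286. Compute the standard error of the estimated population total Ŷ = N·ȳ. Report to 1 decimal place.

4366.3

Var(Ŷ) = N²·Var(ȳ) = N²·(1 − n/N)·s²/n.
f = 5527/22156 = 0.24945839; Var(ȳ) = 0.75054161·286/5527 = 0.038837507.
Var(Ŷ) = 22156² · 0.038837507 = 1.9064879 × 10^7.
SE(Ŷ) = √(1.9064879 × 10^7) = 4366.3.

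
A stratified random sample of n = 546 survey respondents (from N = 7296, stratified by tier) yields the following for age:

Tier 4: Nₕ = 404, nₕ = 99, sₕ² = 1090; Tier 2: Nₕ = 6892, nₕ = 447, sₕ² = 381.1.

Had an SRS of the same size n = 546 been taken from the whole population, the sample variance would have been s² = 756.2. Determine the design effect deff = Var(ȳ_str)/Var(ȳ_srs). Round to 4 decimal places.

0.5751

Var(ȳ_str) = Σ Wₕ²(1−fₕ)sₕ²/nₕ with Wₕ = Nₕ/7296:
  Tier 4: (404/7296)²·(1−99/404)·1090/99 = 0.025486069
  Tier 2: (6892/7296)²·(1−447/6892)·381.1/447 = 0.71142638
  → Var(ȳ_str) = 0.73691245.
Var(ȳ_srs) = (1 − 546/7296)·756.2/546 = 1.2813359.
deff = 0.73691245 / 1.2813359 = 0.5751.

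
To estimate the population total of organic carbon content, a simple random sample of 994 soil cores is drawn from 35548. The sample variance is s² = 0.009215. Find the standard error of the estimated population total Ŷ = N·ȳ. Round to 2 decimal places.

106.71

Var(Ŷ) = N²·Var(ȳ) = N²·(1 − n/N)·s²/n.
f = 994/35548 = 0.02796219; Var(ȳ) = 0.97203781·0.009215/994 = 9.0113968 × 10^-6.
Var(Ŷ) = 35548² · (9.0113968 × 10^-6) = 11387.344.
SE(Ŷ) = √(11387.344) = 106.71.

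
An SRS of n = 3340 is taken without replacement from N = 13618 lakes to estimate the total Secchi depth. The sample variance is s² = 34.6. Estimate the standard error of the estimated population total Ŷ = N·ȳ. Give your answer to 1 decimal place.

1204.1

Var(Ŷ) = N²·Var(ȳ) = N²·(1 − n/N)·s²/n.
f = 3340/13618 = 0.24526362; Var(ȳ) = 0.75473638·34.6/3340 = 0.0078185266.
Var(Ŷ) = 13618² · 0.0078185266 = 1.4499452 × 10^6.
SE(Ŷ) = √(1.4499452 × 10^6) = 1204.1.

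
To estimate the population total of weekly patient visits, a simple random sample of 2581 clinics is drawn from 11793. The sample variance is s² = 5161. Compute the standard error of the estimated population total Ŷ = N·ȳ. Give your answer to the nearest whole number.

Var(Ŷ) = N²·Var(ȳ) = N²·(1 − n/N)·s²/n.
f = 2581/11793 = 0.21885864; Var(ȳ) = 0.78114136·5161/2581 = 1.5619801.
Var(Ŷ) = 11793² · 1.5619801 = 2.1723215 × 10^8.
SE(Ŷ) = √(2.1723215 × 10^8) = 14739.

14739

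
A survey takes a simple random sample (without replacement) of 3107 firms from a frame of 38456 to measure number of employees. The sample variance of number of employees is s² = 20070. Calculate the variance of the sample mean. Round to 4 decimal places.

5.9377

Under SRS without replacement, Var(ȳ) = (1 − f)·s²/n with f = n/N = 3107/38456 = 0.08079363.
Var(ȳ) = (1 − 0.08079363)·20070/3107 = 0.91920637·6.4596073 = 5.9377122.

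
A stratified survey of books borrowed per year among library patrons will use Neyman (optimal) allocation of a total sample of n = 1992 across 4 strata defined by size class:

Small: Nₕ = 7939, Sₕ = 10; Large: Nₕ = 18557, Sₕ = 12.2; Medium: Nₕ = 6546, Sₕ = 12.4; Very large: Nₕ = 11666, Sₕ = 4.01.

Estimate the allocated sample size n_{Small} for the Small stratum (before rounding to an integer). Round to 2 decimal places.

Neyman allocation: nₕ = n·NₕSₕ / Σⱼ NⱼSⱼ.
Σ NⱼSⱼ = 7939·10 + 18557·12.2 + 6546·12.4 + 11666·4.01 = 433736.46.
n_{Small} = 1992·7939·10 / 433736.46 = 364.61.

364.61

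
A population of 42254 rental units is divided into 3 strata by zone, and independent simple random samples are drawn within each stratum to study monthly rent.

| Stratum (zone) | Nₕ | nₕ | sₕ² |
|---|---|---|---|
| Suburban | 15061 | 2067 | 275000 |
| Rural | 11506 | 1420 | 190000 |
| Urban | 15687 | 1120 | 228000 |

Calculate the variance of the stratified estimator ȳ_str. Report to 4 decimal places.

Var(ȳ_str) = Σₕ Wₕ²(1 − fₕ)sₕ²/nₕ with Wₕ = Nₕ/N, N = 42254.
Suburban: Wₕ = 0.35643963; term = 0.35643963²·(1 − 0.13724188)·275000/2067 = 14.583213.
Rural: Wₕ = 0.27230558; term = 0.27230558²·(1 − 0.12341387)·190000/1420 = 8.6970694.
Urban: Wₕ = 0.37125479; term = 0.37125479²·(1 − 0.07139670)·228000/1120 = 26.055006.
Sum = 49.335288.

49.3353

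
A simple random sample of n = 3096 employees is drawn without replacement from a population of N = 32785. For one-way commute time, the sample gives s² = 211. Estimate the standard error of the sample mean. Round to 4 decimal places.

Under SRS without replacement, Var(ȳ) = (1 − f)·s²/n with f = n/N = 3096/32785 = 0.09443343.
Var(ȳ) = (1 − 0.09443343)·211/3096 = 0.90556657·0.068152455 = 0.061716585.
SE(ȳ) = √(0.061716585) = 0.2484.

0.2484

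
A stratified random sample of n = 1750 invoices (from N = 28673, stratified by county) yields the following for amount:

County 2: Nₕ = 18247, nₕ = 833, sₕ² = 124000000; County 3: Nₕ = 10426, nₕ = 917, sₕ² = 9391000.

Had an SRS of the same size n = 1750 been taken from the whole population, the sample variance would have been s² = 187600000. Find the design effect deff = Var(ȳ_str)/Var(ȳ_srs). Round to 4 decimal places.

0.5838

Var(ȳ_str) = Σ Wₕ²(1−fₕ)sₕ²/nₕ with Wₕ = Nₕ/28673:
  County 2: (18247/28673)²·(1−833/18247)·124000000/833 = 57533.451
  County 3: (10426/28673)²·(1−917/10426)·9391000/917 = 1234.9484
  → Var(ȳ_str) = 58768.399.
Var(ȳ_srs) = (1 − 1750/28673)·187600000/1750 = 100657.26.
deff = 58768.399 / 100657.26 = 0.5838.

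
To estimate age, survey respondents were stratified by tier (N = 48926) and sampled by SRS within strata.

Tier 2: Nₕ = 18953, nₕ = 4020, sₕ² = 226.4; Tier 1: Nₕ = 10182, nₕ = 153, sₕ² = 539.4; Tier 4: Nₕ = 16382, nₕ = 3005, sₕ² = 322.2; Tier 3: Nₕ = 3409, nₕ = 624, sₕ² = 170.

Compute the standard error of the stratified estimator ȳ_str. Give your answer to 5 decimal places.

Var(ȳ_str) = Σₕ Wₕ²(1 − fₕ)sₕ²/nₕ with Wₕ = Nₕ/N, N = 48926.
Tier 2: Wₕ = 0.38738094; term = 0.38738094²·(1 − 0.21210362)·226.4/4020 = 0.0066588001.
Tier 1: Wₕ = 0.20811021; term = 0.20811021²·(1 − 0.01502652)·539.4/153 = 0.1503941.
Tier 4: Wₕ = 0.33483220; term = 0.33483220²·(1 − 0.18343304)·322.2/3005 = 0.0098158358.
Tier 3: Wₕ = 0.06967665; term = 0.06967665²·(1 − 0.18304488)·170/624 = 0.0010805307.
Sum = 0.16794927.
SE = √(0.16794927) = 0.40982.

0.40982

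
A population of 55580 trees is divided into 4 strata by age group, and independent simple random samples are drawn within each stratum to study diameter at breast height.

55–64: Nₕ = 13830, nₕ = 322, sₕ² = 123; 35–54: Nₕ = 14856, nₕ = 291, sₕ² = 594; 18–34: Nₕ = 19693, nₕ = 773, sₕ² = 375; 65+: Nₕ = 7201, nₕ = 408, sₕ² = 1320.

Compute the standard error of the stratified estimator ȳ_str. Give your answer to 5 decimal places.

Var(ȳ_str) = Σₕ Wₕ²(1 − fₕ)sₕ²/nₕ with Wₕ = Nₕ/N, N = 55580.
55–64: Wₕ = 0.24883051; term = 0.24883051²·(1 − 0.02328272)·123/322 = 0.023100713.
35–54: Wₕ = 0.26729039; term = 0.26729039²·(1 − 0.01958805)·594/291 = 0.14297785.
18–34: Wₕ = 0.35431810; term = 0.35431810²·(1 − 0.03925253)·375/773 = 0.058512372.
65+: Wₕ = 0.12956099; term = 0.12956099²·(1 − 0.05665880)·1320/408 = 0.051230797.
Sum = 0.27582173.
SE = √(0.27582173) = 0.52519.

0.52519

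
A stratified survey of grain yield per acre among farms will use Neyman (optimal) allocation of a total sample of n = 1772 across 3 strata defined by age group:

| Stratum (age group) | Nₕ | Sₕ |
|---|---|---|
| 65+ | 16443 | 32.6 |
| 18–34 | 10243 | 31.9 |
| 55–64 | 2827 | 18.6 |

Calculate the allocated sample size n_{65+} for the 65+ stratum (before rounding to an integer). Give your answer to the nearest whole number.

1038

Neyman allocation: nₕ = n·NₕSₕ / Σⱼ NⱼSⱼ.
Σ NⱼSⱼ = 16443·32.6 + 10243·31.9 + 2827·18.6 = 915375.7.
n_{65+} = 1772·16443·32.6 / 915375.7 = 1038.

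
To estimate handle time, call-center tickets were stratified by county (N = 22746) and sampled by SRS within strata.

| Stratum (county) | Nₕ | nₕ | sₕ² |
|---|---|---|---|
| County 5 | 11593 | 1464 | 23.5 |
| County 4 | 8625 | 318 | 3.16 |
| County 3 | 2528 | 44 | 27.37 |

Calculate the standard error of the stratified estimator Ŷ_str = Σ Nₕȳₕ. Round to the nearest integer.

2550

Var(Ŷ_str) = Σₕ Nₕ²(1 − fₕ)sₕ²/nₕ.
County 5: 11593²·(1 − 1464/11593)·23.5/1464 = 1.8849038 × 10^6.
County 4: 8625²·(1 − 318/8625)·3.16/318 = 711972.59.
County 3: 2528²·(1 − 44/2528)·27.37/44 = 3.9061668 × 10^6.
Sum = 6.5030432 × 10^6.
SE = √(6.5030432 × 10^6) = 2550.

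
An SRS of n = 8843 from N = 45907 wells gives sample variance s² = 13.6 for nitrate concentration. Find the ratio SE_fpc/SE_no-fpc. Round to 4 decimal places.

0.8985

f = n/N = 8843/45907 = 0.19262858.
SE_no-fpc = √(s²/n) = 0.039216573; SE_fpc = √((1−f)s²/n) = 0.035237601.
Ratio = √(1−f) = 0.89853849.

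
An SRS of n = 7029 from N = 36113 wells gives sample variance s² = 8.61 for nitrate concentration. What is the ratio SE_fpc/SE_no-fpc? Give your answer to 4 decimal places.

0.8974

f = n/N = 7029/36113 = 0.19463905.
SE_no-fpc = √(s²/n) = 0.034998933; SE_fpc = √((1−f)s²/n) = 0.031408709.
Ratio = √(1−f) = 0.89741905.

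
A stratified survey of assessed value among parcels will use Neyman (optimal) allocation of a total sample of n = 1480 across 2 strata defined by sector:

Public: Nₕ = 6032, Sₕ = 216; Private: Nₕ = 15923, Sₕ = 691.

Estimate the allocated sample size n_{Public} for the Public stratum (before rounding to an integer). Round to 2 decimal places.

Neyman allocation: nₕ = n·NₕSₕ / Σⱼ NⱼSⱼ.
Σ NⱼSⱼ = 6032·216 + 15923·691 = 1.2305705 × 10^7.
n_{Public} = 1480·6032·216 / (1.2305705 × 10^7) = 156.70.

156.70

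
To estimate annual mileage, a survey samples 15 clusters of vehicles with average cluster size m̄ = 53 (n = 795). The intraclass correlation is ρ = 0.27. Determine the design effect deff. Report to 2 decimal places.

15.04

deff = 1 + (53 − 1)·0.27 = 1 + 14.04 = 15.04.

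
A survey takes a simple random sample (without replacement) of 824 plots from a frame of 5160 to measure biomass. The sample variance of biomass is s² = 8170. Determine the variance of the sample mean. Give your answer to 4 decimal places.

8.3317

Under SRS without replacement, Var(ȳ) = (1 − f)·s²/n with f = n/N = 824/5160 = 0.15968992.
Var(ȳ) = (1 − 0.15968992)·8170/824 = 0.84031008·9.9150485 = 8.3317152.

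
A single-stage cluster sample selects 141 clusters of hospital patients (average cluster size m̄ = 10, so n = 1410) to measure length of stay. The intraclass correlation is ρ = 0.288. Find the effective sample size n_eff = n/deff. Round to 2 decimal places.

deff = 1 + (10 − 1)·0.288 = 1 + 2.592 = 3.592.
n_eff = 1410 / 3.592 = 392.54.

392.54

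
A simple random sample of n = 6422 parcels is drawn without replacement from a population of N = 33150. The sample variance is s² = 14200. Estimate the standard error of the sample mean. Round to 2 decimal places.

1.34

Under SRS without replacement, Var(ȳ) = (1 − f)·s²/n with f = n/N = 6422/33150 = 0.19372549.
Var(ȳ) = (1 − 0.19372549)·14200/6422 = 0.80627451·2.2111492 = 1.7827932.
SE(ȳ) = √(1.7827932) = 1.34.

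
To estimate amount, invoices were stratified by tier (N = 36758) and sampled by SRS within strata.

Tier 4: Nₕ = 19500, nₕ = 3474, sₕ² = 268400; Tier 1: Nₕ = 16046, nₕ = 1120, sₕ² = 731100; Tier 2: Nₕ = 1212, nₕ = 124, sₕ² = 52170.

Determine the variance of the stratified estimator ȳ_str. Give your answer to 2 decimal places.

Var(ȳ_str) = Σₕ Wₕ²(1 − fₕ)sₕ²/nₕ with Wₕ = Nₕ/N, N = 36758.
Tier 4: Wₕ = 0.53049676; term = 0.53049676²·(1 − 0.17815385)·268400/3474 = 17.869348.
Tier 1: Wₕ = 0.43653082; term = 0.43653082²·(1 − 0.06979933)·731100/1120 = 115.70849.
Tier 2: Wₕ = 0.03297241; term = 0.03297241²·(1 − 0.10231023)·52170/124 = 0.41060754.
Sum = 133.98845.

133.99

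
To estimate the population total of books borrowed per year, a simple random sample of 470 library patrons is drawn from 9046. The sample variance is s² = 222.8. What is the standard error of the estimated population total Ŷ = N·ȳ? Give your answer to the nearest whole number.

Var(Ŷ) = N²·Var(ȳ) = N²·(1 − n/N)·s²/n.
f = 470/9046 = 0.05195667; Var(ȳ) = 0.94804333·222.8/470 = 0.44941288.
Var(Ŷ) = 9046² · 0.44941288 = 3.6775508 × 10^7.
SE(Ŷ) = √(3.6775508 × 10^7) = 6064.

6064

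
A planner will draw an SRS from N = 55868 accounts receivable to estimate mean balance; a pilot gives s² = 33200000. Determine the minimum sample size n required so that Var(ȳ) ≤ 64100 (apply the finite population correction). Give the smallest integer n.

Without fpc, n₀ = s²/D = 33200000/64100 = 517.9407.
With fpc, (1 − n/N)·s²/n ≤ D requires n ≥ n₀/(1 + n₀/N) = 517.9407/(1 + 517.9407/55868) = 513.1831.
Rounding up, n = 514.

514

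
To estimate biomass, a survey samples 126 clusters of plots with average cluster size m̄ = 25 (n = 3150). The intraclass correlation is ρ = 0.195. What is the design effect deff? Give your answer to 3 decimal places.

5.680

deff = 1 + (25 − 1)·0.195 = 1 + 4.68 = 5.68.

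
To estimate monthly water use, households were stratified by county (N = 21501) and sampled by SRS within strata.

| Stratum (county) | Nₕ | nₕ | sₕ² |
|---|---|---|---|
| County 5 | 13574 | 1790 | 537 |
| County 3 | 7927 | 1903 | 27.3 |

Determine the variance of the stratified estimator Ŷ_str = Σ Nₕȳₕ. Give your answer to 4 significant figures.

4.867 × 10^7

Var(Ŷ_str) = Σₕ Nₕ²(1 − fₕ)sₕ²/nₕ.
County 5: 13574²·(1 − 1790/13574)·537/1790 = 4.7986805 × 10^7.
County 3: 7927²·(1 − 1903/7927)·27.3/1903 = 685042.76.
Sum = 4.8671848 × 10^7.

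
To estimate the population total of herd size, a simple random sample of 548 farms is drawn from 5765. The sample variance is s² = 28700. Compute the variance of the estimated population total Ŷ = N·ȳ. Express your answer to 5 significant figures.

Var(Ŷ) = N²·Var(ȳ) = N²·(1 − n/N)·s²/n.
f = 548/5765 = 0.09505637; Var(ȳ) = 0.90494363·28700/548 = 47.393945.
Var(Ŷ) = 5765² · 47.393945 = 1.5751484 × 10^9.

1.5751 × 10^9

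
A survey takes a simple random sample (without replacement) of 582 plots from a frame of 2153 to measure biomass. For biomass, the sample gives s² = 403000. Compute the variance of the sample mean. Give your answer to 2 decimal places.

505.26

Under SRS without replacement, Var(ȳ) = (1 − f)·s²/n with f = n/N = 582/2153 = 0.27032048.
Var(ȳ) = (1 − 0.27032048)·403000/582 = 0.72967952·692.43986 = 505.25918.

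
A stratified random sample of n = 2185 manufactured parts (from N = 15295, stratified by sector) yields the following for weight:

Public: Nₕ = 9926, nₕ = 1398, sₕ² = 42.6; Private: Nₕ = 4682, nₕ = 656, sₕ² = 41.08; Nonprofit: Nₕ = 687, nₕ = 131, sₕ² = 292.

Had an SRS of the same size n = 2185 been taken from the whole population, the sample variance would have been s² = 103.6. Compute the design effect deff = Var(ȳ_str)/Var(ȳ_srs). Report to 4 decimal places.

0.4850

Var(ȳ_str) = Σ Wₕ²(1−fₕ)sₕ²/nₕ with Wₕ = Nₕ/15295:
  Public: (9926/15295)²·(1−1398/9926)·42.6/1398 = 0.011026176
  Private: (4682/15295)²·(1−656/4682)·41.08/656 = 0.0050458323
  Nonprofit: (687/15295)²·(1−131/687)·292/131 = 0.0036395201
  → Var(ȳ_str) = 0.019711528.
Var(ȳ_srs) = (1 − 2185/15295)·103.6/2185 = 0.040640732.
deff = 0.019711528 / 0.040640732 = 0.4850.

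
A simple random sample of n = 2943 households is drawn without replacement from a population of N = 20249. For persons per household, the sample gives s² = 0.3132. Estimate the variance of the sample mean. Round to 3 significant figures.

Under SRS without replacement, Var(ȳ) = (1 − f)·s²/n with f = n/N = 2943/20249 = 0.14534051.
Var(ȳ) = (1 − 0.14534051)·0.3132/2943 = 0.85465949·1.0642202 × 10^-4 = 9.0954588 × 10^-5.

9.10 × 10^-5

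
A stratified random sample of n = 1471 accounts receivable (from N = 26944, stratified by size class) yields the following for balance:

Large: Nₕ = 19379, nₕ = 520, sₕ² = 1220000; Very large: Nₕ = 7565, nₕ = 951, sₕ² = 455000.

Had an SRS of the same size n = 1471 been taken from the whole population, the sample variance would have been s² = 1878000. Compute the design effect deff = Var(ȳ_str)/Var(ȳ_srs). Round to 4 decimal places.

1.0059

Var(ȳ_str) = Σ Wₕ²(1−fₕ)sₕ²/nₕ with Wₕ = Nₕ/26944:
  Large: (19379/26944)²·(1−520/19379)·1220000/520 = 1181.0883
  Very large: (7565/26944)²·(1−951/7565)·455000/951 = 32.974625
  → Var(ȳ_str) = 1214.0629.
Var(ȳ_srs) = (1 − 1471/26944)·1878000/1471 = 1206.9824.
deff = 1214.0629 / 1206.9824 = 1.0059.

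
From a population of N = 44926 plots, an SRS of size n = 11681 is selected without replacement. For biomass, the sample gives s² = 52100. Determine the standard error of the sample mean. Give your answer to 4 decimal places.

1.8167

Under SRS without replacement, Var(ȳ) = (1 − f)·s²/n with f = n/N = 11681/44926 = 0.26000534.
Var(ȳ) = (1 − 0.26000534)·52100/11681 = 0.73999466·4.4602346 = 3.3005498.
SE(ȳ) = √(3.3005498) = 1.8167.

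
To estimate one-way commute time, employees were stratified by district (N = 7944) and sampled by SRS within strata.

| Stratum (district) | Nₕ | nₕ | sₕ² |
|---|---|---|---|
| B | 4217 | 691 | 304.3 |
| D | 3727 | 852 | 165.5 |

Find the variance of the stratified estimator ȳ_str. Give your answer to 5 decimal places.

Var(ȳ_str) = Σₕ Wₕ²(1 − fₕ)sₕ²/nₕ with Wₕ = Nₕ/N, N = 7944.
B: Wₕ = 0.53084089; term = 0.53084089²·(1 − 0.16386056)·304.3/691 = 0.10376033.
D: Wₕ = 0.46915911; term = 0.46915911²·(1 − 0.22860209)·165.5/852 = 0.032982014.
Sum = 0.13674234.

0.13674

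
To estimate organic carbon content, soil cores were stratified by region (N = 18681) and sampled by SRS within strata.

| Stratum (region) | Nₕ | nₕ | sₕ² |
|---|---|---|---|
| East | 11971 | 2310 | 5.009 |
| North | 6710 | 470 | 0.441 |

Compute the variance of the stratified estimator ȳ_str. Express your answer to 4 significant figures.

8.312 × 10^-4

Var(ȳ_str) = Σₕ Wₕ²(1 − fₕ)sₕ²/nₕ with Wₕ = Nₕ/N, N = 18681.
East: Wₕ = 0.64081152; term = 0.64081152²·(1 − 0.19296634)·5.009/2310 = 7.186068 × 10^-4.
North: Wₕ = 0.35918848; term = 0.35918848²·(1 − 0.07004471)·0.441/470 = 1.1257646 × 10^-4.
Sum = 8.3118326 × 10^-4.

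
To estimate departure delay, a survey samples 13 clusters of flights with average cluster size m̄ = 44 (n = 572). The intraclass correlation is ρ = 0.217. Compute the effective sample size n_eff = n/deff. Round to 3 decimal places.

deff = 1 + (44 − 1)·0.217 = 1 + 9.331 = 10.331.
n_eff = 572 / 10.331 = 55.367.

55.367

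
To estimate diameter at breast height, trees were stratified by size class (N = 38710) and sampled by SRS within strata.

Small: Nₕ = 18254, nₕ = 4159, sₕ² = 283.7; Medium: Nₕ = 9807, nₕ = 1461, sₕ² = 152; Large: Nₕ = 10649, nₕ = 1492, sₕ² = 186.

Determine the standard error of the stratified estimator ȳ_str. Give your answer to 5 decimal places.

0.15971

Var(ȳ_str) = Σₕ Wₕ²(1 − fₕ)sₕ²/nₕ with Wₕ = Nₕ/N, N = 38710.
Small: Wₕ = 0.47155774; term = 0.47155774²·(1 − 0.22784047)·283.7/4159 = 0.011712435.
Medium: Wₕ = 0.25334539; term = 0.25334539²·(1 − 0.14897522)·152/1461 = 0.0056827897.
Large: Wₕ = 0.27509687; term = 0.27509687²·(1 − 0.14010705)·186/1492 = 0.0081125955.
Sum = 0.02550782.
SE = √(0.02550782) = 0.15971.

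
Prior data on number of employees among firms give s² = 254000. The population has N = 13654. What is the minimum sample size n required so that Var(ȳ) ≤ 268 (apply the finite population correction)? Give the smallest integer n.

887

Without fpc, n₀ = s²/D = 254000/268 = 947.7612.
With fpc, (1 − n/N)·s²/n ≤ D requires n ≥ n₀/(1 + n₀/N) = 947.7612/(1 + 947.7612/13654) = 886.2446.
Rounding up, n = 887.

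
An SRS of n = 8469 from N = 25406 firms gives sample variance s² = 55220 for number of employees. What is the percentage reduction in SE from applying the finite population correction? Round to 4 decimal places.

18.3511

f = n/N = 8469/25406 = 0.33334645.
SE_no-fpc = √(s²/n) = 2.5534781; SE_fpc = √((1−f)s²/n) = 2.0848856.
Ratio = √(1−f) = 0.81648855. Reduction = 100·(1 − 0.81648855) = 18.3511%.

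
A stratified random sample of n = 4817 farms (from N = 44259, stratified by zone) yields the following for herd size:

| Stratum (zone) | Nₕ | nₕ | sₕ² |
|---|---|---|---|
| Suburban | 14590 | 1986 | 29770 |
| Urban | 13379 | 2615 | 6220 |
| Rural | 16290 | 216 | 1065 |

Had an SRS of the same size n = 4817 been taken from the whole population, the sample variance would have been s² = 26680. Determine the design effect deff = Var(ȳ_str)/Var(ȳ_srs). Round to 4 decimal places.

Var(ȳ_str) = Σ Wₕ²(1−fₕ)sₕ²/nₕ with Wₕ = Nₕ/44259:
  Suburban: (14590/44259)²·(1−1986/14590)·29770/1986 = 1.4072138
  Urban: (13379/44259)²·(1−2615/13379)·6220/2615 = 0.17486901
  Rural: (16290/44259)²·(1−216/16290)·1065/216 = 0.65907936
  → Var(ȳ_str) = 2.2411622.
Var(ȳ_srs) = (1 − 4817/44259)·26680/4817 = 4.9359018.
deff = 2.2411622 / 4.9359018 = 0.4541.

0.4541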